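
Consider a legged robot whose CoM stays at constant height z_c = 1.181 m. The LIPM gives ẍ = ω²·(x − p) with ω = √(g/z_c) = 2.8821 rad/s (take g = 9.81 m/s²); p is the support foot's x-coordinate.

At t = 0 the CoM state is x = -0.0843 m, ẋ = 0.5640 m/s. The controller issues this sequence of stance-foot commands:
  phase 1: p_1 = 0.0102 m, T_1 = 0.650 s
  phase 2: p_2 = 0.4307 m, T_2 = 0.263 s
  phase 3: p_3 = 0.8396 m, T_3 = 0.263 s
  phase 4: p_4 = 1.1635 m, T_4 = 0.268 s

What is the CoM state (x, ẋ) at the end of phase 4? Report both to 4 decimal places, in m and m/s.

phase 1: p=0.0102, T=0.650, ωT=1.873365, cosh=3.331886, sinh=3.178280; start (x,ẋ)=(-0.084300, 0.564000) → end (x,ẋ)=(0.317296, 1.013552)
phase 2: p=0.4307, T=0.263, ωT=0.757992, cosh=1.301297, sinh=0.832691; start (x,ẋ)=(0.317296, 1.013552) → end (x,ẋ)=(0.575962, 1.046776)
phase 3: p=0.8396, T=0.263, ωT=0.757992, cosh=1.301297, sinh=0.832691; start (x,ẋ)=(0.575962, 1.046776) → end (x,ẋ)=(0.798961, 0.729461)
phase 4: p=1.1635, T=0.268, ωT=0.772403, cosh=1.313432, sinh=0.851530; start (x,ẋ)=(0.798961, 0.729461) → end (x,ẋ)=(0.900225, 0.063447)

x = 0.9002, ẋ = 0.0634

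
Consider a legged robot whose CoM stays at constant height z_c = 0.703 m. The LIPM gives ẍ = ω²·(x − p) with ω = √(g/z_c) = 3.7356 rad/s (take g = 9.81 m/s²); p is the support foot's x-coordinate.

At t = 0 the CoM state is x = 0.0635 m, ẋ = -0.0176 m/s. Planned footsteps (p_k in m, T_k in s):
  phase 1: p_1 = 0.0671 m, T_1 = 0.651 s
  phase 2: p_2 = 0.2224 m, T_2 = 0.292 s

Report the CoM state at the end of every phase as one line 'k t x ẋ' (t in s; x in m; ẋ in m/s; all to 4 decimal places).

phase 1: p=0.0671, T=0.651, ωT=2.431876, cosh=5.734039, sinh=5.646167; start (x,ẋ)=(0.063500, -0.017600) → end (x,ẋ)=(0.019856, -0.176850)
phase 2: p=0.2224, T=0.292, ωT=1.090795, cosh=1.656295, sinh=1.320345; start (x,ẋ)=(0.019856, -0.176850) → end (x,ẋ)=(-0.175580, -1.291920)

1 0.6510 0.0199 -0.1768
2 0.9430 -0.1756 -1.2919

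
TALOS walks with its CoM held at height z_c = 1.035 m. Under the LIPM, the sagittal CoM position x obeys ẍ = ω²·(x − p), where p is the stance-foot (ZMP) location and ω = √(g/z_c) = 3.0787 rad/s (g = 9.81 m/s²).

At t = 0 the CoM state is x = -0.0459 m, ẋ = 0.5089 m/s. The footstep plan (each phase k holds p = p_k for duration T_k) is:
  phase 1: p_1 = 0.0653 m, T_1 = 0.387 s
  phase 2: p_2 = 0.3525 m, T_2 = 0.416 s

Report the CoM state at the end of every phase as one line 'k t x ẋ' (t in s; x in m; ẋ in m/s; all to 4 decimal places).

phase 1: p=0.0653, T=0.387, ωT=1.191457, cosh=1.797826, sinh=1.494048; start (x,ẋ)=(-0.045900, 0.508900) → end (x,ẋ)=(0.112343, 0.403424)
phase 2: p=0.3525, T=0.416, ωT=1.280739, cosh=1.938566, sinh=1.660734; start (x,ẋ)=(0.112343, 0.403424) → end (x,ẋ)=(0.104559, -0.445832)

1 0.3870 0.1123 0.4034
2 0.8030 0.1046 -0.4458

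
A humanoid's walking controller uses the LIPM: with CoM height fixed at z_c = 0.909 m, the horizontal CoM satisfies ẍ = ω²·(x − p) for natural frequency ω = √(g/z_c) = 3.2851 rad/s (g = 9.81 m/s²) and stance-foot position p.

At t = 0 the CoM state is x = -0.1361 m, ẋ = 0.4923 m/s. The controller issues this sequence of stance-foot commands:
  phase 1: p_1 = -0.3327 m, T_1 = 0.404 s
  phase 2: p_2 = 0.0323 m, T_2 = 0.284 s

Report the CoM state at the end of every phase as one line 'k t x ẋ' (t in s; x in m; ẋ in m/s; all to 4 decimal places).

phase 1: p=-0.3327, T=0.404, ωT=1.327180, cosh=2.017811, sinh=1.752587; start (x,ẋ)=(-0.136100, 0.492300) → end (x,ẋ)=(0.326642, 2.125277)
phase 2: p=0.0323, T=0.284, ωT=0.932968, cosh=1.467714, sinh=1.074330; start (x,ẋ)=(0.326642, 2.125277) → end (x,ẋ)=(1.159341, 4.158113)

1 0.4040 0.3266 2.1253
2 0.6880 1.1593 4.1581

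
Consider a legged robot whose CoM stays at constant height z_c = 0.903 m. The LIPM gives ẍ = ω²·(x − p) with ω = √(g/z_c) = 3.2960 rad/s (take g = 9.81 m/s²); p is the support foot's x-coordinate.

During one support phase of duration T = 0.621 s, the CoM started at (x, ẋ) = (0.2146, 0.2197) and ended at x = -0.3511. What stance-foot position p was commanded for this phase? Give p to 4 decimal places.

ωT = 3.2960·0.621 = 2.046816; cosh(ωT) = 3.936176, sinh(ωT) = 3.807031
x(T) = p + (x₀−p)·cosh(ωT) + (ẋ₀/ω)·sinh(ωT) ⇒ p·(1 − cosh) = x(T) − x₀·cosh − (ẋ₀/ω)·sinh
numerator   = -0.3511 − (0.2146)·3.936176 − (0.2197/3.2960)·3.807031 = -1.449567
denominator = 1 − 3.936176 = -2.936176
p = -1.449567 / -2.936176 = 0.4937

p = 0.4937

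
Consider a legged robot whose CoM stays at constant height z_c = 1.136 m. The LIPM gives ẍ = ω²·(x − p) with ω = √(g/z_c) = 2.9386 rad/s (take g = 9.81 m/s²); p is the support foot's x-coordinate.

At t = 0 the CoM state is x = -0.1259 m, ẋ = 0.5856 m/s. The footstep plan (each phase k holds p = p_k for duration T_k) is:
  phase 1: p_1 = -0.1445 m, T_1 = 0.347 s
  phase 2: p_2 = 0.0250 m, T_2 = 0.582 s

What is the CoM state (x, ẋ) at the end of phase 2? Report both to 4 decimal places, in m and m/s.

phase 1: p=-0.1445, T=0.347, ωT=1.019694, cosh=1.566526, sinh=1.205821; start (x,ẋ)=(-0.125900, 0.585600) → end (x,ẋ)=(0.124932, 0.983265)
phase 2: p=0.0250, T=0.582, ωT=1.710265, cosh=2.855623, sinh=2.674805; start (x,ẋ)=(0.124932, 0.983265) → end (x,ẋ)=(1.205366, 3.593316)

x = 1.2054, ẋ = 3.5933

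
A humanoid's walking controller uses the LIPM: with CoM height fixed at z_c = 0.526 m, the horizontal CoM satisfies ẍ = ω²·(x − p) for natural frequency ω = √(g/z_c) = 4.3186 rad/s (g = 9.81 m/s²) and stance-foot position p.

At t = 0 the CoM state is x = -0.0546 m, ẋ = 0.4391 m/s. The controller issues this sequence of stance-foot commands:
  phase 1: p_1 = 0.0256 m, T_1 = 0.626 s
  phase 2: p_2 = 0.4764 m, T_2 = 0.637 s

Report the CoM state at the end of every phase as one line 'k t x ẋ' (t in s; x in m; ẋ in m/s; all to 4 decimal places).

phase 1: p=0.0256, T=0.626, ωT=2.703444, cosh=7.499017, sinh=7.432043; start (x,ẋ)=(-0.054600, 0.439100) → end (x,ẋ)=(0.179843, 0.718718)
phase 2: p=0.4764, T=0.637, ωT=2.750948, cosh=7.860669, sinh=7.796802; start (x,ẋ)=(0.179843, 0.718718) → end (x,ẋ)=(-0.557166, -4.335859)

1 0.6260 0.1798 0.7187
2 1.2630 -0.5572 -4.3359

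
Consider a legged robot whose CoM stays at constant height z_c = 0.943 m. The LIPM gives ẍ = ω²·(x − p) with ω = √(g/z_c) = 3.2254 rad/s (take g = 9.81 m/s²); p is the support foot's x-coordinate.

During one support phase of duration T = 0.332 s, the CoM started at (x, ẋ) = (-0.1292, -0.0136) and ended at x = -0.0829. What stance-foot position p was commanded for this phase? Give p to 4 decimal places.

p = -0.2113

ωT = 3.2254·0.332 = 1.070833; cosh(ωT) = 1.630266, sinh(ωT) = 1.287543
x(T) = p + (x₀−p)·cosh(ωT) + (ẋ₀/ω)·sinh(ωT) ⇒ p·(1 − cosh) = x(T) − x₀·cosh − (ẋ₀/ω)·sinh
numerator   = -0.0829 − (-0.1292)·1.630266 − (-0.0136/3.2254)·1.287543 = 0.133159
denominator = 1 − 1.630266 = -0.630266
p = 0.133159 / -0.630266 = -0.2113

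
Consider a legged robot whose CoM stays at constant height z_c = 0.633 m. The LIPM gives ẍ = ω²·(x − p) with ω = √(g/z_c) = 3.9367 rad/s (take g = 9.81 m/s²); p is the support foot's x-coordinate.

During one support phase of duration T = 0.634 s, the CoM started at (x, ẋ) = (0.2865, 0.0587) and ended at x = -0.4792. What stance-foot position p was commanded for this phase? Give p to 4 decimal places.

p = 0.4540

ωT = 3.9367·0.634 = 2.495868; cosh(ωT) = 6.107341, sinh(ωT) = 6.024916
x(T) = p + (x₀−p)·cosh(ωT) + (ẋ₀/ω)·sinh(ωT) ⇒ p·(1 − cosh) = x(T) − x₀·cosh − (ẋ₀/ω)·sinh
numerator   = -0.4792 − (0.2865)·6.107341 − (0.0587/3.9367)·6.024916 = -2.318791
denominator = 1 − 6.107341 = -5.107341
p = -2.318791 / -5.107341 = 0.4540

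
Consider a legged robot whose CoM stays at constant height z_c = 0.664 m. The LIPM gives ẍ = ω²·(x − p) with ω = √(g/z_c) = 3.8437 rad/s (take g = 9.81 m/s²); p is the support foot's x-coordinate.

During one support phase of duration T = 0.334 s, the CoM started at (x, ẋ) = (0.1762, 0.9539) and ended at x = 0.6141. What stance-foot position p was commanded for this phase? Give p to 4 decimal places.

p = 0.1505

ωT = 3.8437·0.334 = 1.283796; cosh(ωT) = 1.943651, sinh(ωT) = 1.666667
x(T) = p + (x₀−p)·cosh(ωT) + (ẋ₀/ω)·sinh(ωT) ⇒ p·(1 − cosh) = x(T) − x₀·cosh − (ẋ₀/ω)·sinh
numerator   = 0.6141 − (0.1762)·1.943651 − (0.9539/3.8437)·1.666667 = -0.141992
denominator = 1 − 1.943651 = -0.943651
p = -0.141992 / -0.943651 = 0.1505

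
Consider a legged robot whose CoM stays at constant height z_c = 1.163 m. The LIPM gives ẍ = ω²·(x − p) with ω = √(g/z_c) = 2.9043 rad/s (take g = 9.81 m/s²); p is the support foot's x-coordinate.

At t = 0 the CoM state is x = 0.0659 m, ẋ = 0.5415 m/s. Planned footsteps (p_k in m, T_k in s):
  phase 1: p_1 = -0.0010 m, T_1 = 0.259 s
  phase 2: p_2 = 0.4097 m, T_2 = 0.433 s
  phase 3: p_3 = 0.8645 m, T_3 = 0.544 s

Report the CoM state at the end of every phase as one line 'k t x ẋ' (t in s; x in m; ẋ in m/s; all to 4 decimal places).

phase 1: p=-0.0010, T=0.259, ωT=0.752214, cosh=1.296507, sinh=0.825185; start (x,ẋ)=(0.065900, 0.541500) → end (x,ẋ)=(0.239590, 0.862390)
phase 2: p=0.4097, T=0.433, ωT=1.257562, cosh=1.900592, sinh=1.616245; start (x,ẋ)=(0.239590, 0.862390) → end (x,ẋ)=(0.566311, 0.840545)
phase 3: p=0.8645, T=0.544, ωT=1.579939, cosh=2.530324, sinh=2.324337; start (x,ẋ)=(0.566311, 0.840545) → end (x,ẋ)=(0.782681, 0.113906)

1 0.2590 0.2396 0.8624
2 0.6920 0.5663 0.8405
3 1.2360 0.7827 0.1139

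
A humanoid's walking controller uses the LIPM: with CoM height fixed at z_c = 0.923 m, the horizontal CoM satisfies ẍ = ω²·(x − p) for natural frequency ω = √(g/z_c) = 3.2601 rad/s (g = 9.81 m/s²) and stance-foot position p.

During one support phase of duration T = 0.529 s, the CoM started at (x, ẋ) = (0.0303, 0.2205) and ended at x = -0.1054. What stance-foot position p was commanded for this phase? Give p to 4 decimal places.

ωT = 3.2601·0.529 = 1.724593; cosh(ωT) = 2.894241, sinh(ωT) = 2.715996
x(T) = p + (x₀−p)·cosh(ωT) + (ẋ₀/ω)·sinh(ωT) ⇒ p·(1 − cosh) = x(T) − x₀·cosh − (ẋ₀/ω)·sinh
numerator   = -0.1054 − (0.0303)·2.894241 − (0.2205/3.2601)·2.715996 = -0.376794
denominator = 1 − 2.894241 = -1.894241
p = -0.376794 / -1.894241 = 0.1989

p = 0.1989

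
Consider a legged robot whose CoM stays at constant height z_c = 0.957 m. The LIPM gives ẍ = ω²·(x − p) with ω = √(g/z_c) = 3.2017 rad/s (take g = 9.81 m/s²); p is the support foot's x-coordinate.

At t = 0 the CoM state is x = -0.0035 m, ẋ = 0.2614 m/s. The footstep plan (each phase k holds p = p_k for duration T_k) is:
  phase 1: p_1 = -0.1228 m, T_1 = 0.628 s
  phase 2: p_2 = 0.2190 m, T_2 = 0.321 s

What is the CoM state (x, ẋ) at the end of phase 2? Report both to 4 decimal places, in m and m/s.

x = 1.7782, ẋ = 5.3779

phase 1: p=-0.1228, T=0.628, ωT=2.010668, cosh=3.801100, sinh=3.667201; start (x,ẋ)=(-0.003500, 0.261400) → end (x,ẋ)=(0.630077, 2.394342)
phase 2: p=0.2190, T=0.321, ωT=1.027746, cosh=1.576286, sinh=1.218473; start (x,ẋ)=(0.630077, 2.394342) → end (x,ẋ)=(1.778191, 5.377853)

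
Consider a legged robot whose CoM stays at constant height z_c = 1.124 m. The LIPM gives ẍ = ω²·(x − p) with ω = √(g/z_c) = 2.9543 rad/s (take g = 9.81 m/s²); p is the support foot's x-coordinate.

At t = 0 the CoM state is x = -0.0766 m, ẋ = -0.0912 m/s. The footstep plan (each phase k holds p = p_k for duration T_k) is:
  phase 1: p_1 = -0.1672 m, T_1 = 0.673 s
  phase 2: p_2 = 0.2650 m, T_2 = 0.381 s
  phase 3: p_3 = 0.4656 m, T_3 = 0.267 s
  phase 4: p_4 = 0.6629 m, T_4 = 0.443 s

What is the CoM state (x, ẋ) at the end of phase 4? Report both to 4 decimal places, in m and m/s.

x = -0.5165, ẋ = -3.2052

phase 1: p=-0.1672, T=0.673, ωT=1.988244, cosh=3.719817, sinh=3.582881; start (x,ẋ)=(-0.076600, -0.091200) → end (x,ẋ)=(0.059211, 0.619745)
phase 2: p=0.2650, T=0.381, ωT=1.125588, cosh=1.703246, sinh=1.378784; start (x,ẋ)=(0.059211, 0.619745) → end (x,ẋ)=(0.203728, 0.217329)
phase 3: p=0.4656, T=0.267, ωT=0.788798, cosh=1.327570, sinh=0.873180; start (x,ẋ)=(0.203728, 0.217329) → end (x,ẋ)=(0.182181, -0.387013)
phase 4: p=0.6629, T=0.443, ωT=1.308755, cosh=1.985859, sinh=1.715703; start (x,ẋ)=(0.182181, -0.387013) → end (x,ẋ)=(-0.516497, -3.205173)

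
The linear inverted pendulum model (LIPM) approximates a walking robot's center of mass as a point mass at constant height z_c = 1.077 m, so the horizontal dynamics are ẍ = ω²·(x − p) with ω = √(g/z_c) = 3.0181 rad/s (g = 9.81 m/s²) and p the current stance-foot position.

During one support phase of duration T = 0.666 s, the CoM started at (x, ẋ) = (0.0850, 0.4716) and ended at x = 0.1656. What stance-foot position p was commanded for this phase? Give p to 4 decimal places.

p = 0.2608

ωT = 3.0181·0.666 = 2.010055; cosh(ωT) = 3.798853, sinh(ωT) = 3.664872
x(T) = p + (x₀−p)·cosh(ωT) + (ẋ₀/ω)·sinh(ωT) ⇒ p·(1 − cosh) = x(T) − x₀·cosh − (ẋ₀/ω)·sinh
numerator   = 0.1656 − (0.0850)·3.798853 − (0.4716/3.0181)·3.664872 = -0.729965
denominator = 1 − 3.798853 = -2.798853
p = -0.729965 / -2.798853 = 0.2608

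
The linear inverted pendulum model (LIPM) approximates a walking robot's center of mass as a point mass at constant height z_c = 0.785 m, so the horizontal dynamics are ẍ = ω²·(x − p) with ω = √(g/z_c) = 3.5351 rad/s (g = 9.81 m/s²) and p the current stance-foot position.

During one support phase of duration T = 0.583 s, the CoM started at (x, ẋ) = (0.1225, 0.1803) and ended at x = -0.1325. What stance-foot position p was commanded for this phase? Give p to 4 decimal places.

ωT = 3.5351·0.583 = 2.060963; cosh(ωT) = 3.990431, sinh(ωT) = 3.863100
x(T) = p + (x₀−p)·cosh(ωT) + (ẋ₀/ω)·sinh(ωT) ⇒ p·(1 − cosh) = x(T) − x₀·cosh − (ẋ₀/ω)·sinh
numerator   = -0.1325 − (0.1225)·3.990431 − (0.1803/3.5351)·3.863100 = -0.818357
denominator = 1 − 3.990431 = -2.990431
p = -0.818357 / -2.990431 = 0.2737

p = 0.2737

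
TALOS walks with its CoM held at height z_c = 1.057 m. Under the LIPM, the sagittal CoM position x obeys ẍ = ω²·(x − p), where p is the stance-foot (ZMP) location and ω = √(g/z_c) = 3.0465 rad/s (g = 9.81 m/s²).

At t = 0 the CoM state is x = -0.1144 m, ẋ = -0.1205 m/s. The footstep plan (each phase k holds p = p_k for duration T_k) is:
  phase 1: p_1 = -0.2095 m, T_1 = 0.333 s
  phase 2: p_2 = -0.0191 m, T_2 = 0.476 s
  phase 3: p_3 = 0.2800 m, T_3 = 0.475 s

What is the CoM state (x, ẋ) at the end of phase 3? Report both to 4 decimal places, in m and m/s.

phase 1: p=-0.2095, T=0.333, ωT=1.014485, cosh=1.560265, sinh=1.197676; start (x,ẋ)=(-0.114400, -0.120500) → end (x,ẋ)=(-0.108491, 0.158981)
phase 2: p=-0.0191, T=0.476, ωT=1.450134, cosh=2.249112, sinh=2.014573; start (x,ẋ)=(-0.108491, 0.158981) → end (x,ẋ)=(-0.115020, -0.191062)
phase 3: p=0.2800, T=0.475, ωT=1.447087, cosh=2.242985, sinh=2.007731; start (x,ẋ)=(-0.115020, -0.191062) → end (x,ẋ)=(-0.731941, -2.844713)

x = -0.7319, ẋ = -2.8447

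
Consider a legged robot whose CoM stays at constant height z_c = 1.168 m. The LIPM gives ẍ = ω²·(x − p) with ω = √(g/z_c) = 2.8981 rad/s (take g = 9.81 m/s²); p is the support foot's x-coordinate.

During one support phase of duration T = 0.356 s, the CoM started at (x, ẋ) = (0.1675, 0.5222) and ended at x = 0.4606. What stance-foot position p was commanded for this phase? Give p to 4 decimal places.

ωT = 2.8981·0.356 = 1.031724; cosh(ωT) = 1.581145, sinh(ωT) = 1.224753
x(T) = p + (x₀−p)·cosh(ωT) + (ẋ₀/ω)·sinh(ωT) ⇒ p·(1 − cosh) = x(T) − x₀·cosh − (ẋ₀/ω)·sinh
numerator   = 0.4606 − (0.1675)·1.581145 − (0.5222/2.8981)·1.224753 = -0.024926
denominator = 1 − 1.581145 = -0.581145
p = -0.024926 / -0.581145 = 0.0429

p = 0.0429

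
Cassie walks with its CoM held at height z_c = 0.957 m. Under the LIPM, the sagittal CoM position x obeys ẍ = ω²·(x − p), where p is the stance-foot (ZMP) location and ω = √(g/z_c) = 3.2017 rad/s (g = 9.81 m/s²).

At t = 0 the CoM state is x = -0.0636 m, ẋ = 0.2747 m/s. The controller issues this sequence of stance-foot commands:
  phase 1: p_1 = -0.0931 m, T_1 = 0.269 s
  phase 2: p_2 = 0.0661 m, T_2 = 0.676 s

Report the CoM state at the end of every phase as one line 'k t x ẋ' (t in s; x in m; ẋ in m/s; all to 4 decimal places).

1 0.2690 0.0314 0.4748
2 0.9450 0.5503 1.6176

phase 1: p=-0.0931, T=0.269, ωT=0.861257, cosh=1.394382, sinh=0.971752; start (x,ẋ)=(-0.063600, 0.274700) → end (x,ẋ)=(0.031409, 0.474819)
phase 2: p=0.0661, T=0.676, ωT=2.164349, cosh=4.411878, sinh=4.297054; start (x,ẋ)=(0.031409, 0.474819) → end (x,ẋ)=(0.550309, 1.617566)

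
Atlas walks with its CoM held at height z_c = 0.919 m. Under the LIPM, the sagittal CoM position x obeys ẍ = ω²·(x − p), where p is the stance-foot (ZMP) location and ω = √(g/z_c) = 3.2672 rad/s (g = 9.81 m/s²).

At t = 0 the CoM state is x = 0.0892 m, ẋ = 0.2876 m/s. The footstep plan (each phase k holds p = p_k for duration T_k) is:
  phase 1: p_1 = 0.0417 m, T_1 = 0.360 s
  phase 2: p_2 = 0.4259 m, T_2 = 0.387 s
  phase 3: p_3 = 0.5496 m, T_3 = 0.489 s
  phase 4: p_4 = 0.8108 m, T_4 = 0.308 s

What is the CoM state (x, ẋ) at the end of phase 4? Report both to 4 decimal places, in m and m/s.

phase 1: p=0.0417, T=0.360, ωT=1.176192, cosh=1.775228, sinh=1.466777; start (x,ẋ)=(0.089200, 0.287600) → end (x,ẋ)=(0.255139, 0.738188)
phase 2: p=0.4259, T=0.387, ωT=1.264406, cosh=1.911699, sinh=1.629292; start (x,ẋ)=(0.255139, 0.738188) → end (x,ẋ)=(0.467576, 0.502191)
phase 3: p=0.5496, T=0.489, ωT=1.597661, cosh=2.571915, sinh=2.369545; start (x,ẋ)=(0.467576, 0.502191) → end (x,ẋ)=(0.702856, 0.656580)
phase 4: p=0.8108, T=0.308, ωT=1.006298, cosh=1.550512, sinh=1.184942; start (x,ẋ)=(0.702856, 0.656580) → end (x,ẋ)=(0.881559, 0.600137)

x = 0.8816, ẋ = 0.6001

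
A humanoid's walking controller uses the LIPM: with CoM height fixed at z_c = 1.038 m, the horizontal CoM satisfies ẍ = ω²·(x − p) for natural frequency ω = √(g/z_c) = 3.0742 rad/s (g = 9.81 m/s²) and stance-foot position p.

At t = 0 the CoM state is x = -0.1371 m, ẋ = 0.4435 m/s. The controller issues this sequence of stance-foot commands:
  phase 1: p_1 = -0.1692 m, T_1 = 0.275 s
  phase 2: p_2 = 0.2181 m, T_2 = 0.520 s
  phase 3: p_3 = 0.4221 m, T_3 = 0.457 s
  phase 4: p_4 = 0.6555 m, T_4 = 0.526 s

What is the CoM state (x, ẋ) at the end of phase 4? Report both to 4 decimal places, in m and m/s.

phase 1: p=-0.1692, T=0.275, ωT=0.845405, cosh=1.379152, sinh=0.949769; start (x,ẋ)=(-0.137100, 0.443500) → end (x,ẋ)=(0.012089, 0.705379)
phase 2: p=0.2181, T=0.520, ωT=1.598584, cosh=2.574103, sinh=2.371921; start (x,ẋ)=(0.012089, 0.705379) → end (x,ẋ)=(0.232047, 0.313538)
phase 3: p=0.4221, T=0.457, ωT=1.404909, cosh=2.160273, sinh=1.914884; start (x,ẋ)=(0.232047, 0.313538) → end (x,ẋ)=(0.206833, -0.441462)
phase 4: p=0.6555, T=0.526, ωT=1.617029, cosh=2.618294, sinh=2.419807; start (x,ẋ)=(0.206833, -0.441462) → end (x,ẋ)=(-0.866731, -4.493495)

x = -0.8667, ẋ = -4.4935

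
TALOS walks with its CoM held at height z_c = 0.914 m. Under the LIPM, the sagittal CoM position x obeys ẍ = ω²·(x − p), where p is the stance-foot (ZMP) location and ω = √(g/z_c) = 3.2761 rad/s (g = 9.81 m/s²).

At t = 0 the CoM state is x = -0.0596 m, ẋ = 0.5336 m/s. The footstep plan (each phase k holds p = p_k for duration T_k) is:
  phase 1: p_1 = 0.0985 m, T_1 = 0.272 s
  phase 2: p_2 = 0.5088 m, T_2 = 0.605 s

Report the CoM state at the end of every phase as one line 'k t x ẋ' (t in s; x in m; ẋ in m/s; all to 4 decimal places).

1 0.2720 0.0385 0.2347
2 0.8770 -0.9752 -4.6170

phase 1: p=0.0985, T=0.272, ωT=0.891099, cosh=1.424006, sinh=1.013802; start (x,ẋ)=(-0.059600, 0.533600) → end (x,ẋ)=(0.038489, 0.234750)
phase 2: p=0.5088, T=0.605, ωT=1.982040, cosh=3.697662, sinh=3.559875; start (x,ẋ)=(0.038489, 0.234750) → end (x,ẋ)=(-0.975167, -4.616977)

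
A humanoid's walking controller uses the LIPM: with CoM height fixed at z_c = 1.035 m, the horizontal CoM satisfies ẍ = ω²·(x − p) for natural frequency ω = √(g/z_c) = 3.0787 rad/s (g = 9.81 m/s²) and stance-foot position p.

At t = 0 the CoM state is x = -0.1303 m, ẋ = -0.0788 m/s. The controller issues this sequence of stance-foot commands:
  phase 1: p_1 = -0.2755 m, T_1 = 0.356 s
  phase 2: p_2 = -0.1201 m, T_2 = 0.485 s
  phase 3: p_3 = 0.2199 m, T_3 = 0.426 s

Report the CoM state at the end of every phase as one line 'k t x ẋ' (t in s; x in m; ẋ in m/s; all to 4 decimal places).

1 0.3560 -0.0680 0.4630
2 0.8410 0.3195 1.4214
3 1.2670 1.2128 3.3573

phase 1: p=-0.2755, T=0.356, ωT=1.096017, cosh=1.663212, sinh=1.329013; start (x,ẋ)=(-0.130300, -0.078800) → end (x,ẋ)=(-0.068018, 0.463044)
phase 2: p=-0.1201, T=0.485, ωT=1.493170, cosh=2.337920, sinh=2.113261; start (x,ẋ)=(-0.068018, 0.463044) → end (x,ẋ)=(0.319503, 1.421410)
phase 3: p=0.2199, T=0.426, ωT=1.311526, cosh=1.990621, sinh=1.721213; start (x,ẋ)=(0.319503, 1.421410) → end (x,ẋ)=(1.212842, 3.357296)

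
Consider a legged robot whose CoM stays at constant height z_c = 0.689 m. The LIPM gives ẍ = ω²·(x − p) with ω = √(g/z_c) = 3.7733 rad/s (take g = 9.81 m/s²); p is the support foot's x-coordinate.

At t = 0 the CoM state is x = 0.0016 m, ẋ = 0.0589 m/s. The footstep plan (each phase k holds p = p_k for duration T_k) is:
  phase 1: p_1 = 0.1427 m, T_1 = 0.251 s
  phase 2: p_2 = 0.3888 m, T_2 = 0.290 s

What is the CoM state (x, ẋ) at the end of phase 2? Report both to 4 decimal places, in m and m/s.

x = -0.5133, ẋ = -3.0163

phase 1: p=0.1427, T=0.251, ωT=0.947098, cosh=1.483041, sinh=1.095176; start (x,ẋ)=(0.001600, 0.058900) → end (x,ẋ)=(-0.049462, -0.495735)
phase 2: p=0.3888, T=0.290, ωT=1.094257, cosh=1.660875, sinh=1.326087; start (x,ẋ)=(-0.049462, -0.495735) → end (x,ẋ)=(-0.513319, -3.016295)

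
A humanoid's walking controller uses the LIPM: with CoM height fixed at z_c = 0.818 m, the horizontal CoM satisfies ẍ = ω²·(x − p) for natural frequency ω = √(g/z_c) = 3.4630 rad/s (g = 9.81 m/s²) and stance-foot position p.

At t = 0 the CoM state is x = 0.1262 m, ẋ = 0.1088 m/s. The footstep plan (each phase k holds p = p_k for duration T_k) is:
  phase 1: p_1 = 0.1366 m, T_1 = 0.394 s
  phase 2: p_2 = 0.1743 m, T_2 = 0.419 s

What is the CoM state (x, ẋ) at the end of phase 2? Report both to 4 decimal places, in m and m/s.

phase 1: p=0.1366, T=0.394, ωT=1.364422, cosh=2.084494, sinh=1.828966; start (x,ẋ)=(0.126200, 0.108800) → end (x,ẋ)=(0.172383, 0.160922)
phase 2: p=0.1743, T=0.419, ωT=1.450997, cosh=2.250852, sinh=2.016515; start (x,ẋ)=(0.172383, 0.160922) → end (x,ẋ)=(0.263692, 0.348829)

x = 0.2637, ẋ = 0.3488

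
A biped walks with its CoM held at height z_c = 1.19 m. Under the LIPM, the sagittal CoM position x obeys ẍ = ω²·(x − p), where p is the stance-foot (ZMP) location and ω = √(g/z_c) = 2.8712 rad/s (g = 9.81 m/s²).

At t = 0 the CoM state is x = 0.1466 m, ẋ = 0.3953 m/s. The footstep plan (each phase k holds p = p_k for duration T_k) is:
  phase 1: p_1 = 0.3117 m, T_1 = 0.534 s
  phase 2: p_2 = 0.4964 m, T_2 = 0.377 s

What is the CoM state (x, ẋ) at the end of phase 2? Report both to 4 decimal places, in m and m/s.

phase 1: p=0.3117, T=0.534, ωT=1.533221, cosh=2.424457, sinh=2.208618; start (x,ẋ)=(0.146600, 0.395300) → end (x,ẋ)=(0.215499, -0.088574)
phase 2: p=0.4964, T=0.377, ωT=1.082442, cosh=1.645324, sinh=1.306557; start (x,ẋ)=(0.215499, -0.088574) → end (x,ẋ)=(-0.006079, -1.199500)

x = -0.0061, ẋ = -1.1995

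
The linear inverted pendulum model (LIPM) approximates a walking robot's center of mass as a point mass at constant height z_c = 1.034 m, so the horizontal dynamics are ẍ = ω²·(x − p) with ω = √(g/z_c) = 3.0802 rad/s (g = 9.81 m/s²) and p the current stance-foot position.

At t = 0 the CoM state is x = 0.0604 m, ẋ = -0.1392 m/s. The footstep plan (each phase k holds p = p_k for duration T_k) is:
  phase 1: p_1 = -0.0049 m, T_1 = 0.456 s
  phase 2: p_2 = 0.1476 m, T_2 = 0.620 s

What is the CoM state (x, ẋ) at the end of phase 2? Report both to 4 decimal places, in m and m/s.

phase 1: p=-0.0049, T=0.456, ωT=1.404571, cosh=2.159626, sinh=1.914154; start (x,ẋ)=(0.060400, -0.139200) → end (x,ẋ)=(0.049619, 0.084387)
phase 2: p=0.1476, T=0.620, ωT=1.909724, cosh=3.449673, sinh=3.301552; start (x,ẋ)=(0.049619, 0.084387) → end (x,ẋ)=(-0.099949, -0.705299)

x = -0.0999, ẋ = -0.7053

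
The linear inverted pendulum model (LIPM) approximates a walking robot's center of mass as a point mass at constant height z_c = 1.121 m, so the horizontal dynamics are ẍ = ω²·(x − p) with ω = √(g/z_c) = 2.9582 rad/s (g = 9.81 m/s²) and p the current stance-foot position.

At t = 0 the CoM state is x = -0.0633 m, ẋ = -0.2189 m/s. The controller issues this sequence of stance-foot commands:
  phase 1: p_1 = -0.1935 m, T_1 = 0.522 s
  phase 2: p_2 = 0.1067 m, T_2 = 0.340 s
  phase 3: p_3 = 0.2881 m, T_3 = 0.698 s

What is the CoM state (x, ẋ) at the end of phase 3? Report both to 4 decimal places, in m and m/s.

phase 1: p=-0.1935, T=0.522, ωT=1.544180, cosh=2.448809, sinh=2.235322; start (x,ẋ)=(-0.063300, -0.218900) → end (x,ẋ)=(-0.040074, 0.324907)
phase 2: p=0.1067, T=0.340, ωT=1.005788, cosh=1.549909, sinh=1.184152; start (x,ẋ)=(-0.040074, 0.324907) → end (x,ẋ)=(0.009273, -0.010566)
phase 3: p=0.2881, T=0.698, ωT=2.064824, cosh=4.005374, sinh=3.878533; start (x,ẋ)=(0.009273, -0.010566) → end (x,ẋ)=(-0.842561, -3.241440)

x = -0.8426, ẋ = -3.2414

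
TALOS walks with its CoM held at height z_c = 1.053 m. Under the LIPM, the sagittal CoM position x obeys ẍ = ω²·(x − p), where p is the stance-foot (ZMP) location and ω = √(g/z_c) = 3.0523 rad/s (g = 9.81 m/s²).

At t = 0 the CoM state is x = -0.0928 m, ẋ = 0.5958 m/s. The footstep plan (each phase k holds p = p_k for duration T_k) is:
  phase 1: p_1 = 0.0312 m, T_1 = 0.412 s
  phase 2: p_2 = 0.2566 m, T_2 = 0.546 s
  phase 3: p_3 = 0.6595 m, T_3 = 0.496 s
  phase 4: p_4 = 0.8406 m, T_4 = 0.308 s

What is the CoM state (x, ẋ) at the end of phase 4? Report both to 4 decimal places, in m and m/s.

phase 1: p=0.0312, T=0.412, ωT=1.257548, cosh=1.900568, sinh=1.616218; start (x,ẋ)=(-0.092800, 0.595800) → end (x,ẋ)=(0.111011, 0.520644)
phase 2: p=0.2566, T=0.546, ωT=1.666556, cosh=2.741400, sinh=2.552503; start (x,ẋ)=(0.111011, 0.520644) → end (x,ẋ)=(0.292873, 0.293005)
phase 3: p=0.6595, T=0.496, ωT=1.513941, cosh=2.382323, sinh=2.162282; start (x,ẋ)=(0.292873, 0.293005) → end (x,ẋ)=(-0.006357, -1.721684)
phase 4: p=0.8406, T=0.308, ωT=0.940108, cosh=1.475422, sinh=1.084837; start (x,ẋ)=(-0.006357, -1.721684) → end (x,ẋ)=(-1.020933, -5.344694)

x = -1.0209, ẋ = -5.3447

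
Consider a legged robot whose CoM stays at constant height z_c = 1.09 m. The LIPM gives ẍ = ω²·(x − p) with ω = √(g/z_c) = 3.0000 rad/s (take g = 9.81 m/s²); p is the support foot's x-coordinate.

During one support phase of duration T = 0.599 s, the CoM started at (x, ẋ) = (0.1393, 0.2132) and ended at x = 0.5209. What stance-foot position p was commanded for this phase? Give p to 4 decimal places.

p = 0.0568

ωT = 3.0000·0.599 = 1.797000; cosh(ωT) = 3.098661, sinh(ωT) = 2.932865
x(T) = p + (x₀−p)·cosh(ωT) + (ẋ₀/ω)·sinh(ωT) ⇒ p·(1 − cosh) = x(T) − x₀·cosh − (ẋ₀/ω)·sinh
numerator   = 0.5209 − (0.1393)·3.098661 − (0.2132/3.0000)·2.932865 = -0.119172
denominator = 1 − 3.098661 = -2.098661
p = -0.119172 / -2.098661 = 0.0568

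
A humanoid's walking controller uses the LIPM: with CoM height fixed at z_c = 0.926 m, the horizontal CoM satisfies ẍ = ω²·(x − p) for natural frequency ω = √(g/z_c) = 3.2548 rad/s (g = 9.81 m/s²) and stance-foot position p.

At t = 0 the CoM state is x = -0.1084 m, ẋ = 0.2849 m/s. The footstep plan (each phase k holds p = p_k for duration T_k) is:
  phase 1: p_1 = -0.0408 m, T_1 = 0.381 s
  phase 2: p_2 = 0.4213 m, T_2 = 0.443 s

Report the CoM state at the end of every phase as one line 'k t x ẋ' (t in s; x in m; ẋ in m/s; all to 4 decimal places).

phase 1: p=-0.0408, T=0.381, ωT=1.240079, cosh=1.872624, sinh=1.583262; start (x,ẋ)=(-0.108400, 0.284900) → end (x,ẋ)=(-0.028803, 0.185154)
phase 2: p=0.4213, T=0.443, ωT=1.441876, cosh=2.232553, sinh=1.996070; start (x,ẋ)=(-0.028803, 0.185154) → end (x,ẋ)=(-0.470029, -2.510865)

1 0.3810 -0.0288 0.1852
2 0.8240 -0.4700 -2.5109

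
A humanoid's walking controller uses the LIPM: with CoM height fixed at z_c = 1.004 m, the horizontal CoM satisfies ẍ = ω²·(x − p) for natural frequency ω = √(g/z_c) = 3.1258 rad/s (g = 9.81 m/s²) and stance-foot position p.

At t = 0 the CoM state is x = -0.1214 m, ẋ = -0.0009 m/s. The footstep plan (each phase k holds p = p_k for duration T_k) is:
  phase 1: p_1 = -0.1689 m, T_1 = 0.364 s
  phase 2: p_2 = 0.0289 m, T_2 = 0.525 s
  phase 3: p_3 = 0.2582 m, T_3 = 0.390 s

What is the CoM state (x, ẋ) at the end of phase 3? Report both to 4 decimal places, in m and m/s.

x = -0.6099, ẋ = -2.4690

phase 1: p=-0.1689, T=0.364, ωT=1.137791, cosh=1.720198, sinh=1.399672; start (x,ẋ)=(-0.121400, -0.000900) → end (x,ẋ)=(-0.087594, 0.206269)
phase 2: p=0.0289, T=0.525, ωT=1.641045, cosh=2.677168, sinh=2.483391; start (x,ẋ)=(-0.087594, 0.206269) → end (x,ẋ)=(-0.119096, -0.352075)
phase 3: p=0.2582, T=0.390, ωT=1.219062, cosh=1.839760, sinh=1.544252; start (x,ẋ)=(-0.119096, -0.352075) → end (x,ẋ)=(-0.609872, -2.468951)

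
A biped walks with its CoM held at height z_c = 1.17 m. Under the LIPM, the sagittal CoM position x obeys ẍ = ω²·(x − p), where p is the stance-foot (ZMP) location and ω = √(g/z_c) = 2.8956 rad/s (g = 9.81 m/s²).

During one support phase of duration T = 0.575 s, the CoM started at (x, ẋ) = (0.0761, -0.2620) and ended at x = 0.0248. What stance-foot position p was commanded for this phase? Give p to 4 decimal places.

ωT = 2.8956·0.575 = 1.664970; cosh(ωT) = 2.737356, sinh(ωT) = 2.548159
x(T) = p + (x₀−p)·cosh(ωT) + (ẋ₀/ω)·sinh(ωT) ⇒ p·(1 − cosh) = x(T) − x₀·cosh − (ẋ₀/ω)·sinh
numerator   = 0.0248 − (0.0761)·2.737356 − (-0.2620/2.8956)·2.548159 = 0.047050
denominator = 1 − 2.737356 = -1.737356
p = 0.047050 / -1.737356 = -0.0271

p = -0.0271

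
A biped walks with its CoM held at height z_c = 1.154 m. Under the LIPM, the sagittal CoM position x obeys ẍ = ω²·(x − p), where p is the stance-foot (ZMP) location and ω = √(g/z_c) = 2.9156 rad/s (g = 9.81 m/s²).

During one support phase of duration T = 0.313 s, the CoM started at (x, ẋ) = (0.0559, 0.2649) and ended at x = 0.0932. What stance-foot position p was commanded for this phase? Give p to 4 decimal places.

p = 0.1850

ωT = 2.9156·0.313 = 0.912583; cosh(ωT) = 1.446117, sinh(ωT) = 1.044631
x(T) = p + (x₀−p)·cosh(ωT) + (ẋ₀/ω)·sinh(ωT) ⇒ p·(1 − cosh) = x(T) − x₀·cosh − (ẋ₀/ω)·sinh
numerator   = 0.0932 − (0.0559)·1.446117 − (0.2649/2.9156)·1.044631 = -0.082549
denominator = 1 − 1.446117 = -0.446117
p = -0.082549 / -0.446117 = 0.1850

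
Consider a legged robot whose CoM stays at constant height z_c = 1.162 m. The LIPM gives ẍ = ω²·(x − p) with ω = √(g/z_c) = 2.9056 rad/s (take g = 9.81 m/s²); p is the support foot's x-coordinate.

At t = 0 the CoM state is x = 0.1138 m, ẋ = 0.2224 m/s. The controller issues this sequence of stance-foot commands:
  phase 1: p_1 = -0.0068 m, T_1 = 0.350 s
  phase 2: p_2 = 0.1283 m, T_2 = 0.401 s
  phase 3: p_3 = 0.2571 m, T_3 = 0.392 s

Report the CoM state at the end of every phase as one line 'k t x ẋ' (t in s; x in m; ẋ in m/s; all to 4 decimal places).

phase 1: p=-0.0068, T=0.350, ωT=1.016960, cosh=1.563235, sinh=1.201542; start (x,ẋ)=(0.113800, 0.222400) → end (x,ẋ)=(0.273694, 0.768702)
phase 2: p=0.1283, T=0.401, ωT=1.165146, cosh=1.759133, sinh=1.447256; start (x,ẋ)=(0.273694, 0.768702) → end (x,ẋ)=(0.766953, 1.963655)
phase 3: p=0.2571, T=0.392, ωT=1.138995, cosh=1.721884, sinh=1.401744; start (x,ẋ)=(0.766953, 1.963655) → end (x,ẋ)=(2.082330, 5.457769)

1 0.3500 0.2737 0.7687
2 0.7510 0.7670 1.9637
3 1.1430 2.0823 5.4578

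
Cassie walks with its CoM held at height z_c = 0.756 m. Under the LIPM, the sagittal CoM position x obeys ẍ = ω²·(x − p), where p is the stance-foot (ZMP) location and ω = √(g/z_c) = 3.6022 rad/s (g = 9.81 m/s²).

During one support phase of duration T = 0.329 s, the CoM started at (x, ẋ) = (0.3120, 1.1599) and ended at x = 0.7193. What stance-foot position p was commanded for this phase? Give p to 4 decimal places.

p = 0.4009

ωT = 3.6022·0.329 = 1.185124; cosh(ωT) = 1.788400, sinh(ωT) = 1.482692
x(T) = p + (x₀−p)·cosh(ωT) + (ẋ₀/ω)·sinh(ωT) ⇒ p·(1 − cosh) = x(T) − x₀·cosh − (ẋ₀/ω)·sinh
numerator   = 0.7193 − (0.3120)·1.788400 − (1.1599/3.6022)·1.482692 = -0.316104
denominator = 1 − 1.788400 = -0.788400
p = -0.316104 / -0.788400 = 0.4009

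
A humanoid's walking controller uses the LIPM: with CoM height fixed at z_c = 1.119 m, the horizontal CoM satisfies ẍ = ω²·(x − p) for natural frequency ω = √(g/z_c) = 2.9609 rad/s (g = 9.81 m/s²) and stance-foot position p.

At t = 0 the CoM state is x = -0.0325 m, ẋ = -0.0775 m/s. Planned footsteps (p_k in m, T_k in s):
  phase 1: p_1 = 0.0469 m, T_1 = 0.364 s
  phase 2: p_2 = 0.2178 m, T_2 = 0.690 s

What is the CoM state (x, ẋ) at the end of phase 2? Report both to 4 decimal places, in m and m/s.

phase 1: p=0.0469, T=0.364, ωT=1.077768, cosh=1.639234, sinh=1.298879; start (x,ẋ)=(-0.032500, -0.077500) → end (x,ẋ)=(-0.117253, -0.432401)
phase 2: p=0.2178, T=0.690, ωT=2.043021, cosh=3.921757, sinh=3.792121; start (x,ẋ)=(-0.117253, -0.432401) → end (x,ẋ)=(-1.649985, -5.457774)

x = -1.6500, ẋ = -5.4578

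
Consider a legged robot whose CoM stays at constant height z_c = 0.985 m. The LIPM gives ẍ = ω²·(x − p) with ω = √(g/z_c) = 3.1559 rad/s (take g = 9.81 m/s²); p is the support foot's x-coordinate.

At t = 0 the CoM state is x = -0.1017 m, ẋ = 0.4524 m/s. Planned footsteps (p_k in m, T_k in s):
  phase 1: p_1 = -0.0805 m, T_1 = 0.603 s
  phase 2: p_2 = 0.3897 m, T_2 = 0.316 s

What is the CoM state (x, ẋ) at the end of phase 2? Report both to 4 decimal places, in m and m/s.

phase 1: p=-0.0805, T=0.603, ωT=1.903008, cosh=3.427577, sinh=3.278457; start (x,ẋ)=(-0.101700, 0.452400) → end (x,ẋ)=(0.316804, 1.331290)
phase 2: p=0.3897, T=0.316, ωT=0.997264, cosh=1.539872, sinh=1.170984; start (x,ẋ)=(0.316804, 1.331290) → end (x,ẋ)=(0.771420, 1.780628)

x = 0.7714, ẋ = 1.7806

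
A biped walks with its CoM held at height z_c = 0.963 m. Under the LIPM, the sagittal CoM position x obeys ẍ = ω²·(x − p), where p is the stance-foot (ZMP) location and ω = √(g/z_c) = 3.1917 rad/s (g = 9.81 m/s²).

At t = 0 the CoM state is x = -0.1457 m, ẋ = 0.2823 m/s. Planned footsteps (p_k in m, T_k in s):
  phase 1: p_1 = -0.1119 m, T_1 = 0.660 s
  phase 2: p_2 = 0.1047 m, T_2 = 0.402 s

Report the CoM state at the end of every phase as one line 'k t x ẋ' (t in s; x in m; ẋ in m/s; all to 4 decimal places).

1 0.6600 0.1053 0.7406
2 1.0620 0.4922 1.4415

phase 1: p=-0.1119, T=0.660, ωT=2.106522, cosh=4.170632, sinh=4.048972; start (x,ẋ)=(-0.145700, 0.282300) → end (x,ẋ)=(0.105257, 0.740569)
phase 2: p=0.1047, T=0.402, ωT=1.283063, cosh=1.942431, sinh=1.665244; start (x,ẋ)=(0.105257, 0.740569) → end (x,ẋ)=(0.492167, 1.441462)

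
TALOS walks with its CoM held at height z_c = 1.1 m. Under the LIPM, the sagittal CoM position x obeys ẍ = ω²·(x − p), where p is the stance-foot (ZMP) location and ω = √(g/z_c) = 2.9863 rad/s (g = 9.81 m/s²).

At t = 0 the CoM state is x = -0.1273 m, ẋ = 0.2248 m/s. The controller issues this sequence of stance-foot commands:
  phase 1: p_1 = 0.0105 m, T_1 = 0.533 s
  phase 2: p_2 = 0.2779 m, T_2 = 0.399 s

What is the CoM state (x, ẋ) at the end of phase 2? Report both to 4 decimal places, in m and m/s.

phase 1: p=0.0105, T=0.533, ωT=1.591698, cosh=2.557831, sinh=2.354251; start (x,ẋ)=(-0.127300, 0.224800) → end (x,ẋ)=(-0.164748, -0.393803)
phase 2: p=0.2779, T=0.399, ωT=1.191534, cosh=1.797941, sinh=1.494186; start (x,ẋ)=(-0.164748, -0.393803) → end (x,ẋ)=(-0.714993, -2.683167)

x = -0.7150, ẋ = -2.6832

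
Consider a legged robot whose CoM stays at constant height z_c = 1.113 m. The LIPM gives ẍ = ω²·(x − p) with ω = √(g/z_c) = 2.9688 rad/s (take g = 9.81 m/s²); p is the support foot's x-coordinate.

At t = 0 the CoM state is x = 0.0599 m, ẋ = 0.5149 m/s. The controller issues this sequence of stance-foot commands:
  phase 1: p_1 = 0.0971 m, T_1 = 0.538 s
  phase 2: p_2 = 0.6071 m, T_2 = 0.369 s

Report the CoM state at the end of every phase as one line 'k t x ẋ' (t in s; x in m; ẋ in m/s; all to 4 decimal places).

phase 1: p=0.0971, T=0.538, ωT=1.597214, cosh=2.570857, sinh=2.368397; start (x,ẋ)=(0.059900, 0.514900) → end (x,ẋ)=(0.412232, 1.062170)
phase 2: p=0.6071, T=0.369, ωT=1.095487, cosh=1.662508, sinh=1.328131; start (x,ẋ)=(0.412232, 1.062170) → end (x,ẋ)=(0.758306, 0.997510)

1 0.5380 0.4122 1.0622
2 0.9070 0.7583 0.9975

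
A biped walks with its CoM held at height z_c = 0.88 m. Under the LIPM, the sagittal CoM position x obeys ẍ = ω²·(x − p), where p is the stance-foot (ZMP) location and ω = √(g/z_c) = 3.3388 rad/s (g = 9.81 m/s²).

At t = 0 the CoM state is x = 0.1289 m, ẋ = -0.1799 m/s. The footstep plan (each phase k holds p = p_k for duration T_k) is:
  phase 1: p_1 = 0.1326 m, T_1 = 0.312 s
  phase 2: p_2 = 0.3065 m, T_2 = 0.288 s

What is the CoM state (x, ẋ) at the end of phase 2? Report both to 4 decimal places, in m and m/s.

phase 1: p=0.1326, T=0.312, ωT=1.041706, cosh=1.593449, sinh=1.240597; start (x,ẋ)=(0.128900, -0.179900) → end (x,ẋ)=(0.059859, -0.301987)
phase 2: p=0.3065, T=0.288, ωT=0.961574, cosh=1.499051, sinh=1.116761; start (x,ẋ)=(0.059859, -0.301987) → end (x,ẋ)=(-0.164236, -1.372331)

x = -0.1642, ẋ = -1.3723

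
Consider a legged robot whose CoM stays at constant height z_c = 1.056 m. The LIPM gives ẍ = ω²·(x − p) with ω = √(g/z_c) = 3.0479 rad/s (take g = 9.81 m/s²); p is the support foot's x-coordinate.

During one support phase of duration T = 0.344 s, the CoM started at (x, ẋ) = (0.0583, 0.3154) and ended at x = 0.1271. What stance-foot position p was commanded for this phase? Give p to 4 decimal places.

p = 0.1591

ωT = 3.0479·0.344 = 1.048478; cosh(ωT) = 1.601887, sinh(ωT) = 1.251417
x(T) = p + (x₀−p)·cosh(ωT) + (ẋ₀/ω)·sinh(ωT) ⇒ p·(1 − cosh) = x(T) − x₀·cosh − (ẋ₀/ω)·sinh
numerator   = 0.1271 − (0.0583)·1.601887 − (0.3154/3.0479)·1.251417 = -0.095788
denominator = 1 − 1.601887 = -0.601887
p = -0.095788 / -0.601887 = 0.1591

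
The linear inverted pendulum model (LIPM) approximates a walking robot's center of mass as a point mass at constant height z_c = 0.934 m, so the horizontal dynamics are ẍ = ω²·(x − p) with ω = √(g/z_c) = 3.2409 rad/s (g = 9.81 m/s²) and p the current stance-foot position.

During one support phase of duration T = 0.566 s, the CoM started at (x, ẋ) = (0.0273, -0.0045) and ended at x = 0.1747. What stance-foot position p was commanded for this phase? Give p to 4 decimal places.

ωT = 3.2409·0.566 = 1.834349; cosh(ωT) = 3.210388, sinh(ωT) = 3.050671
x(T) = p + (x₀−p)·cosh(ωT) + (ẋ₀/ω)·sinh(ωT) ⇒ p·(1 − cosh) = x(T) − x₀·cosh − (ẋ₀/ω)·sinh
numerator   = 0.1747 − (0.0273)·3.210388 − (-0.0045/3.2409)·3.050671 = 0.091292
denominator = 1 − 3.210388 = -2.210388
p = 0.091292 / -2.210388 = -0.0413

p = -0.0413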